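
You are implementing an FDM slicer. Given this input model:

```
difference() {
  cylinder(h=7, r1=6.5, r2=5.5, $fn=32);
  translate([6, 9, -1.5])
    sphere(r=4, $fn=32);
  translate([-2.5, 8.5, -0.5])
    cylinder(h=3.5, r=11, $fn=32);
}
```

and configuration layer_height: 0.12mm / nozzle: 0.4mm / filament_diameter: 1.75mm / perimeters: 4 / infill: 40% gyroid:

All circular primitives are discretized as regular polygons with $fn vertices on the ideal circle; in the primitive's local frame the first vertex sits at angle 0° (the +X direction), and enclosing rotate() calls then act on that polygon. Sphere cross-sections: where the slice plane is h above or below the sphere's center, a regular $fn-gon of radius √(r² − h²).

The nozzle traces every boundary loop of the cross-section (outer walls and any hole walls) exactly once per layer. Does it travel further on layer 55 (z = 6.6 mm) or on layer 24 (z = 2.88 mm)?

Layer 55 (z = 6.6): the cone contributes a regular 32-gon of circumradius 5.557 (interpolated between r1=6.5 and r2=5.5 at t=0.943) (perimeter = 2·32·5.557·sin(180°/32) = 34.86 mm); the sphere at (6, 9) does not reach this height (|z−center|=8.100 > r=4); the cylinder at (-2.5, 8.5) is not intersected at this z (z outside [-0.5, 3]); Taking the first minus the rest: none of the subtracted shapes is present at this height, so the cone is unchanged — boundary = 34.86 mm. So its perimeter = 34.86 mm. Layer 24 (z = 2.88): the cone (r1=6.5→r2=5.5) has section circumradius 6.089 here — a regular 32-gon (perimeter = 2·32·6.089·sin(180°/32) = 38.19 mm); the sphere at (6, 9) is not intersected at this z (|z−center|=4.380 > r=4); the r=11 cylinder at (-2.5, 8.5) gives a regular 32-gon of circumradius 11 (constant along its height) (perimeter = 2·32·11.000·sin(180°/32) = 69.00 mm); After the difference (first − rest): starting from the cone, the r=11 cylinder at (-2.5, 8.5) partially overlaps it — only the 76.25 mm² overlap (of its 377.69 mm²) is removed, clipping the outline — boundary = 31.47 mm. So its perimeter = 31.47 mm. Layer 55 is larger (34.86 vs 31.47 mm).

layer 55 (z = 6.6 mm)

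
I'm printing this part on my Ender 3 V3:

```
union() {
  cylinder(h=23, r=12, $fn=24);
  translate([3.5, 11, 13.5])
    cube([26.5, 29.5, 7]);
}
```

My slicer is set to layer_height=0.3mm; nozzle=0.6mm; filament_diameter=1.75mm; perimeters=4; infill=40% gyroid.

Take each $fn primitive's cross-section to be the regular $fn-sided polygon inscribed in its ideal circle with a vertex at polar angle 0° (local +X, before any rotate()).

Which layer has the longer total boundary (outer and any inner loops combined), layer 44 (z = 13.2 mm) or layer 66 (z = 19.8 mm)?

layer 66 (z = 19.8 mm)

Layer 44 (z = 13.2): the cylinder: section is a regular 24-gon, circumradius r=12 (perimeter = 2·24·12.000·sin(180°/24) = 75.18 mm); the cube at (3.5, 11) is absent (z outside [13.5, 20.5]); Taking the union: only the r=12 cylinder is present, so the union is just that shape — boundary = 75.18 mm. So its perimeter = 75.18 mm. Layer 66 (z = 19.8): the r=12 cylinder contributes a regular 24-gon of circumradius 12 (perimeter = 2·24·12.000·sin(180°/24) = 75.18 mm); the 26.5×29.5 cube at (3.5, 11) contributes its full rectangle (perimeter 112.00 mm); Merging all regions: the regions partially overlap (shared area 0.22 mm²), so the edge portions inside another operand are dropped and the merged outline is re-measured after clipping — boundary = 184.60 mm. So its perimeter = 184.60 mm. Layer 66 is larger (184.60 vs 75.18 mm).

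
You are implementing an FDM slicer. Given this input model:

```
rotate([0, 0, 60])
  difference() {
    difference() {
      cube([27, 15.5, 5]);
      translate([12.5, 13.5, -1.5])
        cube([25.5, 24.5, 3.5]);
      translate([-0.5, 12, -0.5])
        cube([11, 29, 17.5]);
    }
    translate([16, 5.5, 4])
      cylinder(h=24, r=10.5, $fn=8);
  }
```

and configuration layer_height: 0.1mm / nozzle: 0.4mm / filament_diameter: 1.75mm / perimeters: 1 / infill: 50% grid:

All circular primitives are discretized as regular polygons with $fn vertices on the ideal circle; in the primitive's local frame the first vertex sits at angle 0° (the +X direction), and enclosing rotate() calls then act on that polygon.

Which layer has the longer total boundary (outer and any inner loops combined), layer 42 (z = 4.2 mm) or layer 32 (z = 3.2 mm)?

layer 42 (z = 4.2 mm)

Layer 42 (z = 4.2): the 27×15.5 cube contributes its full rectangle (perimeter 85.00 mm); the cube at (12.5, 13.5) is not intersected at this z (z outside [-1.5, 2]); the 11×29 cube at (-0.5, 12) contributes its full rectangle (perimeter 80.00 mm); After the difference (first − rest): starting from the 27×15.5 cube, the 11×29 cube at (-0.5, 12) partially overlaps it — only the 36.75 mm² overlap (of its 319.00 mm²) is removed, clipping the outline — boundary = 85.00 mm; the r=10.5 cylinder at (16, 5.5) contributes a regular 8-gon of circumradius 10.5 (perimeter = 2·8·10.500·sin(180°/8) = 64.29 mm); Taking the first minus the rest: starting from the result so far, the r=10.5 cylinder at (16, 5.5) partially overlaps it — only the 255.56 mm² overlap (of its 311.83 mm²) is removed, clipping the outline — boundary = 100.47 mm; (whole slice rotated 60° about Z — lengths, areas and connectivity unchanged). So its perimeter = 100.47 mm. Layer 32 (z = 3.2): the 27×15.5 cube contributes its full rectangle (perimeter 85.00 mm); the cube at (12.5, 13.5) does not reach this height (z outside [-1.5, 2]); the cube at (-0.5, 12) (footprint 11×29) is included at this height (perimeter 80.00 mm); After the difference (first − rest): starting from the 27×15.5 cube, the 11×29 cube at (-0.5, 12) partially overlaps it — only the 36.75 mm² overlap (of its 319.00 mm²) is removed, clipping the outline — boundary = 85.00 mm; the cylinder at (16, 5.5) does not reach this height (z outside [4, 28]); Subtracting the remaining from the first: none of the subtracted shapes is present at this height, so that combined region is unchanged — boundary = 85.00 mm; (rotated 60° about Z; rotation is an isometry so areas/perimeters/island counts are preserved). So its perimeter = 85.00 mm. Layer 42 is larger (100.47 vs 85.00 mm).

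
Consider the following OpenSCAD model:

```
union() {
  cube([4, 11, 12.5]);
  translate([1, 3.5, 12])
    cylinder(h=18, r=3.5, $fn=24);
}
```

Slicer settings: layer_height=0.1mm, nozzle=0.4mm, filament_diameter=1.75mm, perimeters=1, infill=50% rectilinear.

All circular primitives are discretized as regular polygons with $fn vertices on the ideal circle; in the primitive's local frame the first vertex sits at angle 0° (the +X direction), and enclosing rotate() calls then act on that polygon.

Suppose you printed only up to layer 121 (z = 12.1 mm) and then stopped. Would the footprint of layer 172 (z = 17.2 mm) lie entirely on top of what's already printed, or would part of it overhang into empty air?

Compare the two slices. At z = 12.1: the 4×11 cube contributes its full rectangle (area 44.00 mm²); the r=3.5 cylinder at (1, 3.5) gives a regular 24-gon of circumradius 3.5 (constant along its height) (area = (24/2)·3.500²·sin(360°/24) = 38.05 mm²); Combining (union): the regions partially overlap — summed areas 82.05 mm² minus the doubly-counted overlap 24.74 mm² gives 57.30 mm² — area = 57.30 mm². At z = 17.2: the cube is absent (z outside [0, 12.5]); the r=3.5 cylinder at (1, 3.5) contributes a regular 24-gon of circumradius 3.5 (area = (24/2)·3.500²·sin(360°/24) = 38.05 mm²); Combining (union): only the r=3.5 cylinder at (1, 3.5) is present, so the union is just that shape — area = 38.05 mm². Checking containment: the cross-section at z = 17.2 is a subset of the cross-section at z = 12.1.

entirely on top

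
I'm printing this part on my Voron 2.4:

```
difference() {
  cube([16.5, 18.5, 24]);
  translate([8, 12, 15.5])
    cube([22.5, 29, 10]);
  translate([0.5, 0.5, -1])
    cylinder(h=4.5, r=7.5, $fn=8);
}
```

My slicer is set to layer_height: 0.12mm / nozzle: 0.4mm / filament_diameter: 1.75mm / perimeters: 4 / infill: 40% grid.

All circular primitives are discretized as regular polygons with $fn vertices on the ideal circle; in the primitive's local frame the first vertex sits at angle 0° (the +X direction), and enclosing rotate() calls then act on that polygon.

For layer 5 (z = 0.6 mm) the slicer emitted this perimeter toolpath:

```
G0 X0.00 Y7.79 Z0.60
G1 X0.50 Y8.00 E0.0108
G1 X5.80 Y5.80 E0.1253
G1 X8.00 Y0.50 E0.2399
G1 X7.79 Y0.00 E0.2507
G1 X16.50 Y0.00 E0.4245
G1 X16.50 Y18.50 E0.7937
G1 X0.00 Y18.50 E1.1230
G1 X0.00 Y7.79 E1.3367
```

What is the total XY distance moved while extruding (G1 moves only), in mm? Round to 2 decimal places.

66.98 mm

Sum the Euclidean lengths of each G1 segment: total = 66.98 mm.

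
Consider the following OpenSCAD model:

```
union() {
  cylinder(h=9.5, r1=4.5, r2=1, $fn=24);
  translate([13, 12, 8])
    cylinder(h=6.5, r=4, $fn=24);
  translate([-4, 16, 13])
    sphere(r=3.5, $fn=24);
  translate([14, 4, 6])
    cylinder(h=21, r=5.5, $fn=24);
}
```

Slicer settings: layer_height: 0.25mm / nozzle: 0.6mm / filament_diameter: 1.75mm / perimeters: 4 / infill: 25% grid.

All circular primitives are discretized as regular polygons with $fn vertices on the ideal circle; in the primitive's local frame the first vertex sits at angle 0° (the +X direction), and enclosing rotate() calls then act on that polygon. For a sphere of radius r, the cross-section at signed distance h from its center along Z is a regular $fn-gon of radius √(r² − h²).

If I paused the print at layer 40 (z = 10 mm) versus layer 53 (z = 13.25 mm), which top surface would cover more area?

layer 53 (z = 13.25 mm)

Layer 40 (z = 10): the cone is not intersected at this z (z outside [0, 9.5]); the r=4 cylinder at (13, 12) contributes a regular 24-gon of circumradius 4 (area = (24/2)·4.000²·sin(360°/24) = 49.69 mm²); the r=3.5 sphere at (-4, 16) slices to a regular 24-gon of circumradius 1.803 (√(r²−h²) with h=3 from center) (area = (24/2)·1.803²·sin(360°/24) = 10.09 mm²); the r=5.5 cylinder at (14, 4) gives a regular 24-gon of circumradius 5.5 (constant along its height) (area = (24/2)·5.500²·sin(360°/24) = 93.95 mm²); Combining (union): the regions partially overlap — summed areas 153.74 mm² minus the doubly-counted overlap 4.55 mm² gives 149.19 mm² — area = 149.19 mm². So its area = 149.19 mm². Layer 53 (z = 13.25): the cone is absent (z outside [0, 9.5]); the cylinder at (13, 12): section is a regular 24-gon, circumradius r=4 (area = (24/2)·4.000²·sin(360°/24) = 49.69 mm²); the sphere at (-4, 16): section is a regular 24-gon, circumradius = √(r²−h²) = √(3.5²−0.25²) = 3.491 (area = (24/2)·3.491²·sin(360°/24) = 37.85 mm²); the r=5.5 cylinder at (14, 4) gives a regular 24-gon of circumradius 5.5 (constant along its height) (area = (24/2)·5.500²·sin(360°/24) = 93.95 mm²); Combining (union): the regions partially overlap — summed areas 181.50 mm² minus the doubly-counted overlap 4.55 mm² gives 176.95 mm² — area = 176.95 mm². So its area = 176.95 mm². Layer 53 is larger (176.95 vs 149.19 mm²).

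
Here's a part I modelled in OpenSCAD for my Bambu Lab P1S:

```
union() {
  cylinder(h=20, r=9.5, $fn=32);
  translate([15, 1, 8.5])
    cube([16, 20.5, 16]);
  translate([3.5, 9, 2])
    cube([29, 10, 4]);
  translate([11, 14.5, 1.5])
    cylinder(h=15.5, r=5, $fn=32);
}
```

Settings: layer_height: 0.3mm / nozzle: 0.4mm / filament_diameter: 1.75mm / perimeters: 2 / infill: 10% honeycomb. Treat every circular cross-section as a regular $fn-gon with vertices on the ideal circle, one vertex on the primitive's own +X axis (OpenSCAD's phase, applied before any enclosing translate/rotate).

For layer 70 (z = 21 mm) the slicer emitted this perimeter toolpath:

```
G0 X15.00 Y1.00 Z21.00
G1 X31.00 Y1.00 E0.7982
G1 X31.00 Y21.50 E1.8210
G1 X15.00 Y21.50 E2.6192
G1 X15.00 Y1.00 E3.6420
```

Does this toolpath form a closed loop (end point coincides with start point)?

yes

Start point (G0): (15.00, 1.00). End point (last G1): the path returns to the start — closed.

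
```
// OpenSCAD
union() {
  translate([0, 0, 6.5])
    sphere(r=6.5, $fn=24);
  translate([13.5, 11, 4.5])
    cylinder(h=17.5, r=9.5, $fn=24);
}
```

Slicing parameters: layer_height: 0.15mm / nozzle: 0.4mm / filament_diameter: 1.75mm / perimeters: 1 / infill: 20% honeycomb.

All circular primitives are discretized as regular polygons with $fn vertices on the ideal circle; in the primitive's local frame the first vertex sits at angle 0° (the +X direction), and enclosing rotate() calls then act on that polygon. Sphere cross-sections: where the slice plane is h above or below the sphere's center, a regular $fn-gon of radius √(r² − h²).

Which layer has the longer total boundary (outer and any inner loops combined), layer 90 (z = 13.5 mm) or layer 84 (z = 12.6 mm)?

Layer 90 (z = 13.5): the sphere does not reach this height (|z−center|=7.000 > r=6.5); the r=9.5 cylinder at (13.5, 11) gives a regular 24-gon of circumradius 9.5 (constant along its height) (perimeter = 2·24·9.500·sin(180°/24) = 59.52 mm); Taking the union: only the r=9.5 cylinder at (13.5, 11) is present, so the union is just that shape — boundary = 59.52 mm. So its perimeter = 59.52 mm. Layer 84 (z = 12.6): the r=6.5 sphere slices to a regular 24-gon of circumradius 2.245 (√(r²−h²) with h=6.1 from center) (perimeter = 2·24·2.245·sin(180°/24) = 14.07 mm); the r=9.5 cylinder at (13.5, 11) contributes a regular 24-gon of circumradius 9.5 (perimeter = 2·24·9.500·sin(180°/24) = 59.52 mm); Taking the union: the 2 present regions are separate (no shared area or edge), so areas and boundary lengths simply add and each stays a separate island — boundary = 73.59 mm. So its perimeter = 73.59 mm. Layer 84 is larger (73.59 vs 59.52 mm).

layer 84 (z = 12.6 mm)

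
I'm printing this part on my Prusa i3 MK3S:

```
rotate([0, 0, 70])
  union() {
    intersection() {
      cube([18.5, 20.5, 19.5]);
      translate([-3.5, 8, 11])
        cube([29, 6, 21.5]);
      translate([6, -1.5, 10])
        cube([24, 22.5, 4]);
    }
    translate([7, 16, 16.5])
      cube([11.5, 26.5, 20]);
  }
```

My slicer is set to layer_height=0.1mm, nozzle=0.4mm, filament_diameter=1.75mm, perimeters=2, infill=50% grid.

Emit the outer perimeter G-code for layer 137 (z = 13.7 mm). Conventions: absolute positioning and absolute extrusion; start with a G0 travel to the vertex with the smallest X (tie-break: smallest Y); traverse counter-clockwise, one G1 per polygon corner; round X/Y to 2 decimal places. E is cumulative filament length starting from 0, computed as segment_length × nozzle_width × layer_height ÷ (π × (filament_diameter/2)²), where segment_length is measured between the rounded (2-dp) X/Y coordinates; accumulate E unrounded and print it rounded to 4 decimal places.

At z = 13.7 mm: the cube is present — its section is the full 18.5×20.5 rectangle; the cube at (-3.5, 8) is present — its section is the full 29×6 rectangle; the 24×22.5 cube at (6, -1.5) contributes its full rectangle; After intersecting: the 29×6 cube at (-3.5, 8) partially overlaps the 18.5×20.5 cube; clipping to the common part keeps 111.00 mm²; the 24×22.5 cube at (6, -1.5) partially overlaps the running intersection; clipping to the common part keeps 75.00 mm² — 1 connected region; the cube at (7, 16) does not reach this height (z outside [16.5, 36.5]); Taking the union: only that combined region is present, so the union is just that shape — 1 connected region; (whole slice rotated 70° about Z — lengths, areas and connectivity unchanged). The outline is a single polygon with 4 vertices. Extrusion per mm of travel: 0.4 × 0.1 / (π × 0.875²) = 0.016630. Accumulating E over each segment gives final E = 0.6152.

G0 X-11.10 Y10.43 Z13.70
G1 X-5.47 Y8.37 E0.0997
G1 X-1.19 Y20.12 E0.3077
G1 X-6.83 Y22.17 E0.4075
G1 X-11.10 Y10.43 E0.6152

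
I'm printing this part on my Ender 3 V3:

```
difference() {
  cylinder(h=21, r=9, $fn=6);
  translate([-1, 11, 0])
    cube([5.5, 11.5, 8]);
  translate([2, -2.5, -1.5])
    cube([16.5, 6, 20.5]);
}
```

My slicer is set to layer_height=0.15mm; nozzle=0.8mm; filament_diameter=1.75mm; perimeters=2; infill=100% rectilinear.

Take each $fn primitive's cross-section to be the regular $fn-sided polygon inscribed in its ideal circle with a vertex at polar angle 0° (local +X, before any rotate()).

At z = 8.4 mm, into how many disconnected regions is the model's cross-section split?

1

At z = 8.4 mm: the r=9 cylinder contributes a regular 6-gon of circumradius 9; the cube at (-1, 11) is not intersected at this z (z outside [0, 8]); the 16.5×6 cube at (2, -2.5) contributes its full rectangle; Taking the first minus the rest: starting from the r=9 cylinder, the 16.5×6 cube at (2, -2.5) partially overlaps it — only the 36.66 mm² overlap (of its 99.00 mm²) is removed, clipping the outline — 1 connected region. The result has 1 disconnected region.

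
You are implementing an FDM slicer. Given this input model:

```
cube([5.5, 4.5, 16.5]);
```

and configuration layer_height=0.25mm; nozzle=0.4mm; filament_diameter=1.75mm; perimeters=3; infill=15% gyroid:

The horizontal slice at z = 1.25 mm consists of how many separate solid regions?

At z = 1.25 mm: the cube (footprint 5.5×4.5) is included at this height. The result has 1 disconnected region.

1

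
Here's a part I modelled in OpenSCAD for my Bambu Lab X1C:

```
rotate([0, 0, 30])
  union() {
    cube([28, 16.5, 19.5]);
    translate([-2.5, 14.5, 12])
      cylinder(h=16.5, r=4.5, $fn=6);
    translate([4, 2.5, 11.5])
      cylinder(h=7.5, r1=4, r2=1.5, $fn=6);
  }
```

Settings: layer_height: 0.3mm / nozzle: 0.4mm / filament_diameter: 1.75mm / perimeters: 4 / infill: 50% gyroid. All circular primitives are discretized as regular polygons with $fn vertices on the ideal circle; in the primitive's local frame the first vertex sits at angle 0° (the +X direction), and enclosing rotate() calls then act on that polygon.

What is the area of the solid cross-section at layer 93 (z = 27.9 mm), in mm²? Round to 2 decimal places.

52.61 mm²

At z = 27.9 mm: the cube is absent (z outside [0, 19.5]); the r=4.5 cylinder at (-2.5, 14.5) gives a regular 6-gon of circumradius 4.5 (constant along its height) (area = (6/2)·4.500²·sin(360°/6) = 52.61 mm²); the cone at (4, 2.5) is absent (z outside [11.5, 19]); Merging all regions: only the r=4.5 cylinder at (-2.5, 14.5) is present, so the union is just that shape — area = 52.61 mm²; (whole slice rotated 30° about Z — lengths, areas and connectivity unchanged). Overall, the cross-section is a single solid region. Net area = 52.61 mm².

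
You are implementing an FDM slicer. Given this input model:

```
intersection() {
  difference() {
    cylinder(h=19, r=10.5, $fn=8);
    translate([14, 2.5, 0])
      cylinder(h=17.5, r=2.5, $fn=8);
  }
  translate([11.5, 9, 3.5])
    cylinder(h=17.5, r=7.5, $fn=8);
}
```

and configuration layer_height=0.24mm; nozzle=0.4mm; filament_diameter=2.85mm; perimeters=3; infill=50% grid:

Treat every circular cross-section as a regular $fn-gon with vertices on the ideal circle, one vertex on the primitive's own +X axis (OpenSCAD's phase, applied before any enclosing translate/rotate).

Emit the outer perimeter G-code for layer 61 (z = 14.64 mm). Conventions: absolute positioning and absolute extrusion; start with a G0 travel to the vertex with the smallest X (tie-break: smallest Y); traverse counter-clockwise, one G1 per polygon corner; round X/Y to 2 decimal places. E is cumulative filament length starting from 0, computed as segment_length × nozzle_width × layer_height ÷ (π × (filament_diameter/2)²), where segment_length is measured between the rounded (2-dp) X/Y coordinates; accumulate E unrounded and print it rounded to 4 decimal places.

G0 X4.08 Y8.81 Z14.64
G1 X6.20 Y3.70 E0.0833
G1 X9.54 Y2.31 E0.1377
G1 X7.42 Y7.42 E0.2209
G1 X4.08 Y8.81 E0.2754

At z = 14.64 mm: the cylinder: section is a regular 8-gon, circumradius r=10.5; the r=2.5 cylinder at (14, 2.5) gives a regular 8-gon of circumradius 2.5 (constant along its height); Subtracting the remaining from the first: starting from the r=10.5 cylinder, the r=2.5 cylinder at (14, 2.5) misses the remaining region (no effect) — 1 connected region; the cylinder at (11.5, 9): section is a regular 8-gon, circumradius r=7.5; Taking the intersection: the r=7.5 cylinder at (11.5, 9) partially overlaps the result so far; clipping to the common part keeps 14.18 mm² — 1 connected region. The outline is a single polygon with 4 vertices. Extrusion per mm of travel: 0.4 × 0.24 / (π × 1.425²) = 0.015048. Accumulating E over each segment gives final E = 0.2754.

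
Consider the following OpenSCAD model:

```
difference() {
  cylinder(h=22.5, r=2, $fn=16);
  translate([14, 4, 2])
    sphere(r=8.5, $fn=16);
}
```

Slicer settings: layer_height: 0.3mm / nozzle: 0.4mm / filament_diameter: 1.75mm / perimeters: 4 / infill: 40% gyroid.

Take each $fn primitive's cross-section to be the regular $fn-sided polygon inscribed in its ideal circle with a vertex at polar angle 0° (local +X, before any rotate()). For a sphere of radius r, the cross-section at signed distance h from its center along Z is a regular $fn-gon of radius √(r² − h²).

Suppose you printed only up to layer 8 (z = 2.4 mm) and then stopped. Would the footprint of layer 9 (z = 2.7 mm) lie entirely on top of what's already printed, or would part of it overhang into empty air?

entirely on top

Compare the two slices. At z = 2.4: the r=2 cylinder contributes a regular 16-gon of circumradius 2 (area = (16/2)·2.000²·sin(360°/16) = 12.25 mm²); the sphere at (14, 4): section is a regular 16-gon, circumradius = √(r²−h²) = √(8.5²−0.4²) = 8.491 (area = (16/2)·8.491²·sin(360°/16) = 220.70 mm²); Taking the first minus the rest: starting from the r=2 cylinder (12.25 mm²), the r=8.5 sphere at (14, 4) misses the remaining region (no effect) — area = 12.25 mm². At z = 2.7: the r=2 cylinder gives a regular 16-gon of circumradius 2 (constant along its height) (area = (16/2)·2.000²·sin(360°/16) = 12.25 mm²); the r=8.5 sphere at (14, 4) contributes a regular 16-gon of circumradius √(8.5²−0.7²) = 8.471 (area = (16/2)·8.471²·sin(360°/16) = 219.69 mm²); Subtracting the remaining from the first: starting from the r=2 cylinder (12.25 mm²), the r=8.5 sphere at (14, 4) misses the remaining region (no effect) — area = 12.25 mm². Checking containment: the cross-section at z = 2.7 is a subset of the cross-section at z = 2.4.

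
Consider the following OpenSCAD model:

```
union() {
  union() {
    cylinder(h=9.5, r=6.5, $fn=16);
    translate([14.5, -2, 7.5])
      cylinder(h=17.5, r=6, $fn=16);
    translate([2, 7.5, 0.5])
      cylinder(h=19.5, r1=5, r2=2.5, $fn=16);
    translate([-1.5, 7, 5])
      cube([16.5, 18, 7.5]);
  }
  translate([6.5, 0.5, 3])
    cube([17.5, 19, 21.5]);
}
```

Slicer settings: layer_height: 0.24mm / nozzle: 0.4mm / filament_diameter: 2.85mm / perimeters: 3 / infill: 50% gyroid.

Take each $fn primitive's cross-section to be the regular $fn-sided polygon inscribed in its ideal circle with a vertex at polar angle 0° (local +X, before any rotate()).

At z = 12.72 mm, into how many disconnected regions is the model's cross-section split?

2

At z = 12.72 mm: the cylinder does not reach this height (z outside [0, 9.5]); the r=6 cylinder at (14.5, -2) gives a regular 16-gon of circumradius 6 (constant along its height); the cone at (2, 7.5): at t=0.627 of its height the radius interpolates to r₁+(r₂−r₁)t = 3.433, giving a regular 16-gon of that circumradius; the cube at (-1.5, 7) is not intersected at this z (z outside [5, 12.5]); Taking the union: the 2 present regions are separate (no shared area or edge), so areas and boundary lengths simply add and each stays a separate island — 2 connected regions; the cube at (6.5, 0.5) (footprint 17.5×19) is included at this height; Merging all regions: the regions partially overlap (shared area 26.37 mm²), so overlapping operands fuse into one piece — 2 connected regions. The result has 2 disconnected regions.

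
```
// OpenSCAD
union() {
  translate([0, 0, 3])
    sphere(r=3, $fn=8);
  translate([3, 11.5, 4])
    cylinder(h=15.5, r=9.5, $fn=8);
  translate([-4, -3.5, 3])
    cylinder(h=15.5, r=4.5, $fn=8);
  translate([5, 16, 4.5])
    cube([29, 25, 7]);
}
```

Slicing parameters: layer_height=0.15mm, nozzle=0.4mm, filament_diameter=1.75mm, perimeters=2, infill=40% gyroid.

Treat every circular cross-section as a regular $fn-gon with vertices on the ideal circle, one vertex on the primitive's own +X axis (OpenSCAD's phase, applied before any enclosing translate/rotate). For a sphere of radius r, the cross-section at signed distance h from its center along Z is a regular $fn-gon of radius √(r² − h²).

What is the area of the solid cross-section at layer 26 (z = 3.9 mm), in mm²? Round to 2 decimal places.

At z = 3.9 mm: the r=3 sphere slices to a regular 8-gon of circumradius 2.862 (√(r²−h²) with h=0.9 from center) (area = (8/2)·2.862²·sin(360°/8) = 23.16 mm²); the cylinder at (3, 11.5) does not reach this height (z outside [4, 19.5]); the cylinder at (-4, -3.5): section is a regular 8-gon, circumradius r=4.5 (area = (8/2)·4.500²·sin(360°/8) = 57.28 mm²); the cube at (5, 16) is not intersected at this z (z outside [4.5, 11.5]); Taking the union: the regions partially overlap — summed areas 80.44 mm² minus the doubly-counted overlap 4.95 mm² gives 75.49 mm² — area = 75.49 mm². Overall, the cross-section is a single solid region. Net area = 75.49 mm².

75.49 mm²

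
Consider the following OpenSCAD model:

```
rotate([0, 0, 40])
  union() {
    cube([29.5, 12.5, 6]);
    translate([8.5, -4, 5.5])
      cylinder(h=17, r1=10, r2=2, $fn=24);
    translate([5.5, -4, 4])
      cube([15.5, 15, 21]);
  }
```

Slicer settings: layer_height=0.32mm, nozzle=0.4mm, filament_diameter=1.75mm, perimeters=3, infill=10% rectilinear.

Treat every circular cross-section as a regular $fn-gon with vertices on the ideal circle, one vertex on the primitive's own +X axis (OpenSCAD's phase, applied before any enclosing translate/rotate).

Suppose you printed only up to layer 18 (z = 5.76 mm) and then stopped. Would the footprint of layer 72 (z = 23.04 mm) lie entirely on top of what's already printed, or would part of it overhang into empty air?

entirely on top

Compare the two slices. At z = 5.76: the 29.5×12.5 cube contributes its full rectangle (area 368.75 mm²); the cone at (8.5, -4) contributes a regular 24-gon of circumradius 9.878 (interpolated between r1=10 and r2=2 at t=0.015) (area = (24/2)·9.878²·sin(360°/24) = 303.03 mm²); the cube at (5.5, -4) (footprint 15.5×15) is included at this height (area 232.50 mm²); Combining (union): the regions partially overlap — summed areas 904.28 mm² minus the doubly-counted overlap 295.62 mm² gives 608.66 mm² — area = 608.66 mm²; (rotated 40° about Z; rotation is an isometry so areas/perimeters/island counts are preserved). At z = 23.04: the cube is absent (z outside [0, 6]); the cone at (8.5, -4) does not reach this height (z outside [5.5, 22.5]); the 15.5×15 cube at (5.5, -4) contributes its full rectangle (area 232.50 mm²); Combining (union): only the 15.5×15 cube at (5.5, -4) is present, so the union is just that shape — area = 232.50 mm²; (whole slice rotated 40° about Z — lengths, areas and connectivity unchanged). Checking containment: the cross-section at z = 23.04 is a subset of the cross-section at z = 5.76.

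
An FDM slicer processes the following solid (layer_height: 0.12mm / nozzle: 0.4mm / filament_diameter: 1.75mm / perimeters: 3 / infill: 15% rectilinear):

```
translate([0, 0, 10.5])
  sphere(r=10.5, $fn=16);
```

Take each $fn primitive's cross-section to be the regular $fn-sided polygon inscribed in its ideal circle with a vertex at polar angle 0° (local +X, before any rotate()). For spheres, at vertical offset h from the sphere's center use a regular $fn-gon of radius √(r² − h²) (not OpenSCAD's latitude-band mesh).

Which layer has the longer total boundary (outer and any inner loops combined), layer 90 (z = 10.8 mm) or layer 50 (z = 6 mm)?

Layer 90 (z = 10.8): the r=10.5 sphere slices to a regular 16-gon of circumradius 10.496 (√(r²−h²) with h=0.3 from center) (perimeter = 2·16·10.496·sin(180°/16) = 65.52 mm). So its perimeter = 65.52 mm. Layer 50 (z = 6): the sphere: section is a regular 16-gon, circumradius = √(r²−h²) = √(10.5²−4.5²) = 9.487 (perimeter = 2·16·9.487·sin(180°/16) = 59.23 mm). So its perimeter = 59.23 mm. Layer 90 is larger (65.52 vs 59.23 mm).

layer 90 (z = 10.8 mm)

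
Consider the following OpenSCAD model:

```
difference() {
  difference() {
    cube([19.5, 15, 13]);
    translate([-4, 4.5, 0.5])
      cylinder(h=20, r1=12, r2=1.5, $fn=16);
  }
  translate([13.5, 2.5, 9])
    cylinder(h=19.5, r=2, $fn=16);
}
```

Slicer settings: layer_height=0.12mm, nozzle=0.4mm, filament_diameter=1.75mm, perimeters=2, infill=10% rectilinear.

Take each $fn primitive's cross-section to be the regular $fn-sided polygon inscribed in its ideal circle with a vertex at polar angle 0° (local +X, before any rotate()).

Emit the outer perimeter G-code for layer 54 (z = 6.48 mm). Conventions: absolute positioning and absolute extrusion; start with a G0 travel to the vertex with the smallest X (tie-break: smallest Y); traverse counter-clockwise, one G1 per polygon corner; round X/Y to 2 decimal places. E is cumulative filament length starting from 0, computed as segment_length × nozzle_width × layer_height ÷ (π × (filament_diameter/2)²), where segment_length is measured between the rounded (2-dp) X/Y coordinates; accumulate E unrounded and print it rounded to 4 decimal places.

At z = 6.48 mm: the cube is present — its section is the full 19.5×15 rectangle; the cone at (-4, 4.5) contributes a regular 16-gon of circumradius 8.861 (interpolated between r1=12 and r2=1.5 at t=0.299); After the difference (first − rest): starting from the 19.5×15 cube, the cone at (-4, 4.5) partially overlaps it — only the 45.89 mm² overlap (of its 240.35 mm²) is removed, clipping the outline — 1 connected region; the cylinder at (13.5, 2.5) is not intersected at this z (z outside [9, 28.5]); Taking the first minus the rest: none of the subtracted shapes is present at this height, so the result so far is unchanged — 1 connected region. The outline is a single polygon with 9 vertices. Extrusion per mm of travel: 0.4 × 0.12 / (π × 0.875²) = 0.019956. Accumulating E over each segment gives final E = 1.3514.

G0 X0.00 Y12.28 Z6.48
G1 X2.27 Y10.77 E0.0544
G1 X4.19 Y7.89 E0.1235
G1 X4.86 Y4.50 E0.1924
G1 X4.19 Y1.11 E0.2614
G1 X3.44 Y0.00 E0.2881
G1 X19.50 Y0.00 E0.6086
G1 X19.50 Y15.00 E0.9080
G1 X0.00 Y15.00 E1.2971
G1 X0.00 Y12.28 E1.3514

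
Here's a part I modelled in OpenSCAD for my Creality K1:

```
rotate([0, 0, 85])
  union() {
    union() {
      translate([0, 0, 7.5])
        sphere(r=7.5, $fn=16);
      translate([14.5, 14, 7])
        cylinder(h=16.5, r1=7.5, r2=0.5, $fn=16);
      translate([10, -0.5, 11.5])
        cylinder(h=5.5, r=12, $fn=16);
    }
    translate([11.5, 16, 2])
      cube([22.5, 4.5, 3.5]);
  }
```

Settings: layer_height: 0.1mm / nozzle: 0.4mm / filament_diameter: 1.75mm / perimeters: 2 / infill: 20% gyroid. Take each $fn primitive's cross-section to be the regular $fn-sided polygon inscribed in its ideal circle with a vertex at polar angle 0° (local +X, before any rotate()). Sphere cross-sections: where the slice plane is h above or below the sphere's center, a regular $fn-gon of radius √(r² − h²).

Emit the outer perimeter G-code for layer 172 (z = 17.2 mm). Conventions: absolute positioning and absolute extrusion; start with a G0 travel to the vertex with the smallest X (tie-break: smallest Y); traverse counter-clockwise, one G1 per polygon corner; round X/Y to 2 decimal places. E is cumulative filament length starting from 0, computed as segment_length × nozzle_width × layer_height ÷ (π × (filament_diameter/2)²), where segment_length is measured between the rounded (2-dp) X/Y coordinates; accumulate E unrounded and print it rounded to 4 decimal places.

G0 X-15.84 Y15.94 Z17.20
G1 X-15.71 Y14.71 E0.0206
G1 X-15.11 Y13.63 E0.0411
G1 X-14.15 Y12.85 E0.0617
G1 X-12.96 Y12.50 E0.0823
G1 X-11.73 Y12.64 E0.1029
G1 X-10.64 Y13.23 E0.1235
G1 X-9.87 Y14.20 E0.1441
G1 X-9.52 Y15.39 E0.1647
G1 X-9.66 Y16.62 E0.1853
G1 X-10.25 Y17.70 E0.2058
G1 X-11.22 Y18.48 E0.2265
G1 X-12.41 Y18.83 E0.2471
G1 X-13.64 Y18.69 E0.2677
G1 X-14.72 Y18.10 E0.2882
G1 X-15.50 Y17.13 E0.3089
G1 X-15.84 Y15.94 E0.3295

At z = 17.2 mm: the sphere is absent (|z−center|=9.700 > r=7.5); the cone at (14.5, 14) contributes a regular 16-gon of circumradius 3.173 (interpolated between r1=7.5 and r2=0.5 at t=0.618); the cylinder at (10, -0.5) does not reach this height (z outside [11.5, 17]); Merging all regions: only the cone at (14.5, 14) is present, so the union is just that shape — 1 connected region; the cube at (11.5, 16) is not intersected at this z (z outside [2, 5.5]); Taking the union: only the result so far is present, so the union is just that shape — 1 connected region; (rotated 85° about Z; rotation is an isometry so areas/perimeters/island counts are preserved). The outline is a single polygon with 16 vertices. Extrusion per mm of travel: 0.4 × 0.1 / (π × 0.875²) = 0.016630. Accumulating E over each segment gives final E = 0.3295.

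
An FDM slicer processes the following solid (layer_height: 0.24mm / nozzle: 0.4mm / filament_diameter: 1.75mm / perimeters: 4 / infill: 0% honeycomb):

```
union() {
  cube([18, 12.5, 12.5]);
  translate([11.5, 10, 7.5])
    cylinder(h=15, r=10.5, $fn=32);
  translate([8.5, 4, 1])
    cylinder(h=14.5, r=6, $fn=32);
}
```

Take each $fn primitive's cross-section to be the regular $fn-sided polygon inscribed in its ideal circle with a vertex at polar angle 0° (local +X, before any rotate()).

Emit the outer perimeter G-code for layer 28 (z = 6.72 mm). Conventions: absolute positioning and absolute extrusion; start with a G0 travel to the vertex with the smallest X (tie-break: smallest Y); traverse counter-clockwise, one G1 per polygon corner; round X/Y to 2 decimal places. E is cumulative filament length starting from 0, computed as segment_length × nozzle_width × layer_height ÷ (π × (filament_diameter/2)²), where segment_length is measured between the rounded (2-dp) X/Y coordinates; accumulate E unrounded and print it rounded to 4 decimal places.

G0 X0.00 Y0.00 Z6.72
G1 X4.06 Y0.00 E0.1620
G1 X4.26 Y-0.24 E0.1745
G1 X5.17 Y-0.99 E0.2216
G1 X6.20 Y-1.54 E0.2682
G1 X7.33 Y-1.88 E0.3153
G1 X8.50 Y-2.00 E0.3622
G1 X9.67 Y-1.88 E0.4092
G1 X10.80 Y-1.54 E0.4563
G1 X11.83 Y-0.99 E0.5029
G1 X12.74 Y-0.24 E0.5499
G1 X12.94 Y0.00 E0.5624
G1 X18.00 Y0.00 E0.7644
G1 X18.00 Y12.50 E1.2633
G1 X0.00 Y12.50 E1.9817
G1 X0.00 Y0.00 E2.4806

At z = 6.72 mm: the 18×12.5 cube contributes its full rectangle; the cylinder at (11.5, 10) does not reach this height (z outside [7.5, 22.5]); the r=6 cylinder at (8.5, 4) contributes a regular 32-gon of circumradius 6; Taking the union: the regions partially overlap (shared area 100.17 mm²), so overlapping operands fuse into one piece — 1 connected region. The outline is a single polygon with 15 vertices. Extrusion per mm of travel: 0.4 × 0.24 / (π × 0.875²) = 0.039912. Accumulating E over each segment gives final E = 2.4806.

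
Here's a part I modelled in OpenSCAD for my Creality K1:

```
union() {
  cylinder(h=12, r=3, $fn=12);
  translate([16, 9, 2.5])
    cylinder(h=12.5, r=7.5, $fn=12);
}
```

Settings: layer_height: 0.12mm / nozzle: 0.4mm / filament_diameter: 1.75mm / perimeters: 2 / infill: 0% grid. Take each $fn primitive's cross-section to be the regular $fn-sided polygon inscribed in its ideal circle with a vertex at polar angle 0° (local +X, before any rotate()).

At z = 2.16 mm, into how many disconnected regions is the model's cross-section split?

At z = 2.16 mm: the cylinder: section is a regular 12-gon, circumradius r=3; the cylinder at (16, 9) does not reach this height (z outside [2.5, 15]); Merging all regions: only the r=3 cylinder is present, so the union is just that shape — 1 connected region. The result has 1 disconnected region.

1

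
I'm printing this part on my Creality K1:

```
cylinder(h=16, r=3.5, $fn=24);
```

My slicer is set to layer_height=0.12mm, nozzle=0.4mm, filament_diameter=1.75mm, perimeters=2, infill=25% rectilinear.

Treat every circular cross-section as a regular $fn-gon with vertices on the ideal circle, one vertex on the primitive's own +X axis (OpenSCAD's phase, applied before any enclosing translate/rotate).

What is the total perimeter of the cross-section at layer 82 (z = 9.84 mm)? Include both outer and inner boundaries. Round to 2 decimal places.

At z = 9.84 mm: the cylinder: section is a regular 24-gon, circumradius r=3.5 (perimeter = 2·24·3.500·sin(180°/24) = 21.93 mm). Overall, the cross-section is a single solid region. Total boundary length (outer) = 21.93 mm.

21.93 mm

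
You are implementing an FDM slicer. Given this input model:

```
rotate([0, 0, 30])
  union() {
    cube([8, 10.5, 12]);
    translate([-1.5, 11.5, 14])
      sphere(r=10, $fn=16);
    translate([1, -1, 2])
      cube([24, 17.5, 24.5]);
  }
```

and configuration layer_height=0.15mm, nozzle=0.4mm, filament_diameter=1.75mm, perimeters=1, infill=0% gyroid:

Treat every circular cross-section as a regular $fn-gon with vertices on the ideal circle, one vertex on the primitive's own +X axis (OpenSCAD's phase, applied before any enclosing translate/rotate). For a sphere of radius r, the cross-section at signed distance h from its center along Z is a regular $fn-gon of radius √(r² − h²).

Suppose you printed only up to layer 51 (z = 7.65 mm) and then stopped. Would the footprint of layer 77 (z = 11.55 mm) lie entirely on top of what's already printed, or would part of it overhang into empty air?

part overhangs

Compare the two slices. At z = 7.65: the cube is present — its section is the full 8×10.5 rectangle (area 84.00 mm²); the sphere at (-1.5, 11.5): section is a regular 16-gon, circumradius = √(r²−h²) = √(10²−6.35²) = 7.725 (area = (16/2)·7.725²·sin(360°/16) = 182.70 mm²); the 24×17.5 cube at (1, -1) contributes its full rectangle (area 420.00 mm²); Combining (union): the regions partially overlap — summed areas 686.70 mm² minus the doubly-counted overlap 129.47 mm² gives 557.23 mm² — area = 557.23 mm²; (rotated 30° about Z; rotation is an isometry so areas/perimeters/island counts are preserved). At z = 11.55: the cube is present — its section is the full 8×10.5 rectangle (area 84.00 mm²); the r=10 sphere at (-1.5, 11.5) contributes a regular 16-gon of circumradius √(10²−2.45²) = 9.695 (area = (16/2)·9.695²·sin(360°/16) = 287.77 mm²); the cube at (1, -1) (footprint 24×17.5) is included at this height (area 420.00 mm²); Merging all regions: the regions partially overlap — summed areas 791.77 mm² minus the doubly-counted overlap 163.22 mm² gives 628.55 mm² — area = 628.55 mm²; (whole slice rotated 30° about Z — lengths, areas and connectivity unchanged). Checking containment: at z = 11.55 the cross-section extends beyond the z = 7.65 cross-section by about 71.32 mm².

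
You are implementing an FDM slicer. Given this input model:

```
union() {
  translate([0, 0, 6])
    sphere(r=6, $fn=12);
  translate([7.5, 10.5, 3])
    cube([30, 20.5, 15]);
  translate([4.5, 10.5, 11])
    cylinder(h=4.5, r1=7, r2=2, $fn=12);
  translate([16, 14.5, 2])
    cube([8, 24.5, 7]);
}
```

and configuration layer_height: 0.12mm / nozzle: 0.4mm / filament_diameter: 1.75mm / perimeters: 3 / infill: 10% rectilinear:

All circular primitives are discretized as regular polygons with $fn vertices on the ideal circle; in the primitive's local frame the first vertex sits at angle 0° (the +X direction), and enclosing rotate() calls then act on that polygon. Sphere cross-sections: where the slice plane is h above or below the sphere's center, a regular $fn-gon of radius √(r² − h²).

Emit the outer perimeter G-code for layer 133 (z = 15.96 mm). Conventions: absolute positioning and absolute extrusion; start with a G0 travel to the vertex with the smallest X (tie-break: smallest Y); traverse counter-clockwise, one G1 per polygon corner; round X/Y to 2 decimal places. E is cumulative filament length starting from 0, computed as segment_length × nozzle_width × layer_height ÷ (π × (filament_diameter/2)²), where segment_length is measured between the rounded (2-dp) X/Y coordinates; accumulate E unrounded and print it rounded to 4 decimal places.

G0 X7.50 Y10.50 Z15.96
G1 X37.50 Y10.50 E0.5987
G1 X37.50 Y31.00 E1.0078
G1 X7.50 Y31.00 E1.6065
G1 X7.50 Y10.50 E2.0156

At z = 15.96 mm: the sphere is not intersected at this z (|z−center|=9.960 > r=6); the cube at (7.5, 10.5) (footprint 30×20.5) is included at this height; the cone at (4.5, 10.5) is absent (z outside [11, 15.5]); the cube at (16, 14.5) is not intersected at this z (z outside [2, 9]); Taking the union: only the 30×20.5 cube at (7.5, 10.5) is present, so the union is just that shape — 1 connected region. The outline is a single polygon with 4 vertices. Extrusion per mm of travel: 0.4 × 0.12 / (π × 0.875²) = 0.019956. Accumulating E over each segment gives final E = 2.0156.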